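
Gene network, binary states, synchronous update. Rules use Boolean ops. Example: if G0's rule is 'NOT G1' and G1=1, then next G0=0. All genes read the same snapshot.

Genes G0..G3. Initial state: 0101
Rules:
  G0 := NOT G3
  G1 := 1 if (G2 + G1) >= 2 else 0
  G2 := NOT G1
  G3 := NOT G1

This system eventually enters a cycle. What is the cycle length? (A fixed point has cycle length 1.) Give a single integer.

Answer: 1

Derivation:
Step 0: 0101
Step 1: G0=NOT G3=NOT 1=0 G1=(0+1>=2)=0 G2=NOT G1=NOT 1=0 G3=NOT G1=NOT 1=0 -> 0000
Step 2: G0=NOT G3=NOT 0=1 G1=(0+0>=2)=0 G2=NOT G1=NOT 0=1 G3=NOT G1=NOT 0=1 -> 1011
Step 3: G0=NOT G3=NOT 1=0 G1=(1+0>=2)=0 G2=NOT G1=NOT 0=1 G3=NOT G1=NOT 0=1 -> 0011
Step 4: G0=NOT G3=NOT 1=0 G1=(1+0>=2)=0 G2=NOT G1=NOT 0=1 G3=NOT G1=NOT 0=1 -> 0011
State from step 4 equals state from step 3 -> cycle length 1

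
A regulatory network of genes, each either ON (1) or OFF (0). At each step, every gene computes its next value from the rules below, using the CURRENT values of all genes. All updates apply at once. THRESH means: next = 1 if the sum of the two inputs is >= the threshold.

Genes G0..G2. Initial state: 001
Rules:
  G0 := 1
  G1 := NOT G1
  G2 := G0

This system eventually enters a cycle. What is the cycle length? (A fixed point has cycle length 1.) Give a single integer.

Answer: 2

Derivation:
Step 0: 001
Step 1: G0=1(const) G1=NOT G1=NOT 0=1 G2=G0=0 -> 110
Step 2: G0=1(const) G1=NOT G1=NOT 1=0 G2=G0=1 -> 101
Step 3: G0=1(const) G1=NOT G1=NOT 0=1 G2=G0=1 -> 111
Step 4: G0=1(const) G1=NOT G1=NOT 1=0 G2=G0=1 -> 101
State from step 4 equals state from step 2 -> cycle length 2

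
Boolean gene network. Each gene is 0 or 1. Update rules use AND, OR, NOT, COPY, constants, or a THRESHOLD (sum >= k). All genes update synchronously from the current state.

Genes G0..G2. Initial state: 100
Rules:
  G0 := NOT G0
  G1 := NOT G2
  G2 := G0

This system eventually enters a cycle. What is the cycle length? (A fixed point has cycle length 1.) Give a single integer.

Step 0: 100
Step 1: G0=NOT G0=NOT 1=0 G1=NOT G2=NOT 0=1 G2=G0=1 -> 011
Step 2: G0=NOT G0=NOT 0=1 G1=NOT G2=NOT 1=0 G2=G0=0 -> 100
State from step 2 equals state from step 0 -> cycle length 2

Answer: 2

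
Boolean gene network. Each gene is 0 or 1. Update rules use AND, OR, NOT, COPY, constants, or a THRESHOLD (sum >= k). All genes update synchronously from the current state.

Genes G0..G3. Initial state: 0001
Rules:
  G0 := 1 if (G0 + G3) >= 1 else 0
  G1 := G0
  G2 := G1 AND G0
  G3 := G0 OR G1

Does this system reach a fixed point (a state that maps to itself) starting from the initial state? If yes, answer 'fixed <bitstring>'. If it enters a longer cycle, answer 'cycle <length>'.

Step 0: 0001
Step 1: G0=(0+1>=1)=1 G1=G0=0 G2=G1&G0=0&0=0 G3=G0|G1=0|0=0 -> 1000
Step 2: G0=(1+0>=1)=1 G1=G0=1 G2=G1&G0=0&1=0 G3=G0|G1=1|0=1 -> 1101
Step 3: G0=(1+1>=1)=1 G1=G0=1 G2=G1&G0=1&1=1 G3=G0|G1=1|1=1 -> 1111
Step 4: G0=(1+1>=1)=1 G1=G0=1 G2=G1&G0=1&1=1 G3=G0|G1=1|1=1 -> 1111
Fixed point reached at step 3: 1111

Answer: fixed 1111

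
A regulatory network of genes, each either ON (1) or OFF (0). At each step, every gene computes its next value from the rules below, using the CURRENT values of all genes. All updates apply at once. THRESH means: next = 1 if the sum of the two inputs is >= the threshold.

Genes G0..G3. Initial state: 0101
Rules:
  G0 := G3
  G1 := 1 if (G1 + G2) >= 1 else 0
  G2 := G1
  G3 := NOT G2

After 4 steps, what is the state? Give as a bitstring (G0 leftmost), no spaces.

Step 1: G0=G3=1 G1=(1+0>=1)=1 G2=G1=1 G3=NOT G2=NOT 0=1 -> 1111
Step 2: G0=G3=1 G1=(1+1>=1)=1 G2=G1=1 G3=NOT G2=NOT 1=0 -> 1110
Step 3: G0=G3=0 G1=(1+1>=1)=1 G2=G1=1 G3=NOT G2=NOT 1=0 -> 0110
Step 4: G0=G3=0 G1=(1+1>=1)=1 G2=G1=1 G3=NOT G2=NOT 1=0 -> 0110

0110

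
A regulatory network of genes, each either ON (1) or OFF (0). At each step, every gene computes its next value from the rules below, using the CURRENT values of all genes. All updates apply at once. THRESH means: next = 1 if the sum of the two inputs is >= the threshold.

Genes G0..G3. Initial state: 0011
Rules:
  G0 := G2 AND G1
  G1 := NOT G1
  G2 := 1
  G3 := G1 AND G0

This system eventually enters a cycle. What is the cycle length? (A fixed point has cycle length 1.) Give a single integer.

Answer: 2

Derivation:
Step 0: 0011
Step 1: G0=G2&G1=1&0=0 G1=NOT G1=NOT 0=1 G2=1(const) G3=G1&G0=0&0=0 -> 0110
Step 2: G0=G2&G1=1&1=1 G1=NOT G1=NOT 1=0 G2=1(const) G3=G1&G0=1&0=0 -> 1010
Step 3: G0=G2&G1=1&0=0 G1=NOT G1=NOT 0=1 G2=1(const) G3=G1&G0=0&1=0 -> 0110
State from step 3 equals state from step 1 -> cycle length 2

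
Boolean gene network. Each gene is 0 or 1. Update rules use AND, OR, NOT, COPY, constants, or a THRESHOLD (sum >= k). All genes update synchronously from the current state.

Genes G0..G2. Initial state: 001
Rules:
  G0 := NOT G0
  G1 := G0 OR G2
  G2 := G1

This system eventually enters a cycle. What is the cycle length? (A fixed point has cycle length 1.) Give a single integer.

Answer: 2

Derivation:
Step 0: 001
Step 1: G0=NOT G0=NOT 0=1 G1=G0|G2=0|1=1 G2=G1=0 -> 110
Step 2: G0=NOT G0=NOT 1=0 G1=G0|G2=1|0=1 G2=G1=1 -> 011
Step 3: G0=NOT G0=NOT 0=1 G1=G0|G2=0|1=1 G2=G1=1 -> 111
Step 4: G0=NOT G0=NOT 1=0 G1=G0|G2=1|1=1 G2=G1=1 -> 011
State from step 4 equals state from step 2 -> cycle length 2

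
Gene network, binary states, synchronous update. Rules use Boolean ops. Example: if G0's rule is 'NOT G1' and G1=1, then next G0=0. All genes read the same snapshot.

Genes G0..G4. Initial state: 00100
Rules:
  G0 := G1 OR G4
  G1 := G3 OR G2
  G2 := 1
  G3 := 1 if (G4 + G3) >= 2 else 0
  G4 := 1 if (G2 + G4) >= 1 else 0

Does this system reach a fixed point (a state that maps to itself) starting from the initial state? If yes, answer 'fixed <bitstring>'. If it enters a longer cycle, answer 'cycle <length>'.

Step 0: 00100
Step 1: G0=G1|G4=0|0=0 G1=G3|G2=0|1=1 G2=1(const) G3=(0+0>=2)=0 G4=(1+0>=1)=1 -> 01101
Step 2: G0=G1|G4=1|1=1 G1=G3|G2=0|1=1 G2=1(const) G3=(1+0>=2)=0 G4=(1+1>=1)=1 -> 11101
Step 3: G0=G1|G4=1|1=1 G1=G3|G2=0|1=1 G2=1(const) G3=(1+0>=2)=0 G4=(1+1>=1)=1 -> 11101
Fixed point reached at step 2: 11101

Answer: fixed 11101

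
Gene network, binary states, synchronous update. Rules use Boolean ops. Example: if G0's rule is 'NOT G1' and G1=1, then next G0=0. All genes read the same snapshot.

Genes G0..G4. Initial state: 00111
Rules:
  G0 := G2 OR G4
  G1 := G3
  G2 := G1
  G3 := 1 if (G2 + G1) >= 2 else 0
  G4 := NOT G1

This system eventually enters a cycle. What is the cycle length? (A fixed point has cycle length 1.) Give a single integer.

Answer: 1

Derivation:
Step 0: 00111
Step 1: G0=G2|G4=1|1=1 G1=G3=1 G2=G1=0 G3=(1+0>=2)=0 G4=NOT G1=NOT 0=1 -> 11001
Step 2: G0=G2|G4=0|1=1 G1=G3=0 G2=G1=1 G3=(0+1>=2)=0 G4=NOT G1=NOT 1=0 -> 10100
Step 3: G0=G2|G4=1|0=1 G1=G3=0 G2=G1=0 G3=(1+0>=2)=0 G4=NOT G1=NOT 0=1 -> 10001
Step 4: G0=G2|G4=0|1=1 G1=G3=0 G2=G1=0 G3=(0+0>=2)=0 G4=NOT G1=NOT 0=1 -> 10001
State from step 4 equals state from step 3 -> cycle length 1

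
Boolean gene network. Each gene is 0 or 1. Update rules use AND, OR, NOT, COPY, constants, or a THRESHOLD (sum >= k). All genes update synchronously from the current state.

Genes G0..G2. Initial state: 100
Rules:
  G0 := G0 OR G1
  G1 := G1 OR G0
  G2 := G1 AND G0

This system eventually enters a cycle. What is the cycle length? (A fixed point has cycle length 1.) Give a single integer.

Step 0: 100
Step 1: G0=G0|G1=1|0=1 G1=G1|G0=0|1=1 G2=G1&G0=0&1=0 -> 110
Step 2: G0=G0|G1=1|1=1 G1=G1|G0=1|1=1 G2=G1&G0=1&1=1 -> 111
Step 3: G0=G0|G1=1|1=1 G1=G1|G0=1|1=1 G2=G1&G0=1&1=1 -> 111
State from step 3 equals state from step 2 -> cycle length 1

Answer: 1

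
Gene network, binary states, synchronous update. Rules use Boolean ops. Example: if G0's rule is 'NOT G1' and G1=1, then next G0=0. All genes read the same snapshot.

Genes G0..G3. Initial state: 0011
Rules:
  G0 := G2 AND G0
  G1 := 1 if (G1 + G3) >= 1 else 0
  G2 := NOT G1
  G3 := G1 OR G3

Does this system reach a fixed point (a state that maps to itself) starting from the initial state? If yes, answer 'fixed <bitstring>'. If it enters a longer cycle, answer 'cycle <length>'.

Answer: fixed 0101

Derivation:
Step 0: 0011
Step 1: G0=G2&G0=1&0=0 G1=(0+1>=1)=1 G2=NOT G1=NOT 0=1 G3=G1|G3=0|1=1 -> 0111
Step 2: G0=G2&G0=1&0=0 G1=(1+1>=1)=1 G2=NOT G1=NOT 1=0 G3=G1|G3=1|1=1 -> 0101
Step 3: G0=G2&G0=0&0=0 G1=(1+1>=1)=1 G2=NOT G1=NOT 1=0 G3=G1|G3=1|1=1 -> 0101
Fixed point reached at step 2: 0101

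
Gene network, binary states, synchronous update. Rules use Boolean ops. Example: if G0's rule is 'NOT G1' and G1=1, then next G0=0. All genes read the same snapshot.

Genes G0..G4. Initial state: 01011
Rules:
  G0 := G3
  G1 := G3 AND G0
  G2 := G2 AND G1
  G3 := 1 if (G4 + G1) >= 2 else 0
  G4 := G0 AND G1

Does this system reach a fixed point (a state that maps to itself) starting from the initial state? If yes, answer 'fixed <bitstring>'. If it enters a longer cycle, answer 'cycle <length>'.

Step 0: 01011
Step 1: G0=G3=1 G1=G3&G0=1&0=0 G2=G2&G1=0&1=0 G3=(1+1>=2)=1 G4=G0&G1=0&1=0 -> 10010
Step 2: G0=G3=1 G1=G3&G0=1&1=1 G2=G2&G1=0&0=0 G3=(0+0>=2)=0 G4=G0&G1=1&0=0 -> 11000
Step 3: G0=G3=0 G1=G3&G0=0&1=0 G2=G2&G1=0&1=0 G3=(0+1>=2)=0 G4=G0&G1=1&1=1 -> 00001
Step 4: G0=G3=0 G1=G3&G0=0&0=0 G2=G2&G1=0&0=0 G3=(1+0>=2)=0 G4=G0&G1=0&0=0 -> 00000
Step 5: G0=G3=0 G1=G3&G0=0&0=0 G2=G2&G1=0&0=0 G3=(0+0>=2)=0 G4=G0&G1=0&0=0 -> 00000
Fixed point reached at step 4: 00000

Answer: fixed 00000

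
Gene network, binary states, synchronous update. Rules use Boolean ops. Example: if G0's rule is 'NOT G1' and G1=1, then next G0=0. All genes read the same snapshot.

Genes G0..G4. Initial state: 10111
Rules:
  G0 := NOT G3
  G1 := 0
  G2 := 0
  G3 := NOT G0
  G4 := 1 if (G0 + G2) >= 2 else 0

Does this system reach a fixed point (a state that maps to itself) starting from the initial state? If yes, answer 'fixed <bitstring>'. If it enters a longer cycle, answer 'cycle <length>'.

Step 0: 10111
Step 1: G0=NOT G3=NOT 1=0 G1=0(const) G2=0(const) G3=NOT G0=NOT 1=0 G4=(1+1>=2)=1 -> 00001
Step 2: G0=NOT G3=NOT 0=1 G1=0(const) G2=0(const) G3=NOT G0=NOT 0=1 G4=(0+0>=2)=0 -> 10010
Step 3: G0=NOT G3=NOT 1=0 G1=0(const) G2=0(const) G3=NOT G0=NOT 1=0 G4=(1+0>=2)=0 -> 00000
Step 4: G0=NOT G3=NOT 0=1 G1=0(const) G2=0(const) G3=NOT G0=NOT 0=1 G4=(0+0>=2)=0 -> 10010
Cycle of length 2 starting at step 2 -> no fixed point

Answer: cycle 2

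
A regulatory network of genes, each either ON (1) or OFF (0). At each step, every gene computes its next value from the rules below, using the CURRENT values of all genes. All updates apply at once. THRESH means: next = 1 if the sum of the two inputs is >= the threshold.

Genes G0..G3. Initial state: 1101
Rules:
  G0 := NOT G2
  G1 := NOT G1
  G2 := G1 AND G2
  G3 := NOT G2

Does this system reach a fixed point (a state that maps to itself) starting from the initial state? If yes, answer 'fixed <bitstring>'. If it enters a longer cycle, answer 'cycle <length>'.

Answer: cycle 2

Derivation:
Step 0: 1101
Step 1: G0=NOT G2=NOT 0=1 G1=NOT G1=NOT 1=0 G2=G1&G2=1&0=0 G3=NOT G2=NOT 0=1 -> 1001
Step 2: G0=NOT G2=NOT 0=1 G1=NOT G1=NOT 0=1 G2=G1&G2=0&0=0 G3=NOT G2=NOT 0=1 -> 1101
Cycle of length 2 starting at step 0 -> no fixed point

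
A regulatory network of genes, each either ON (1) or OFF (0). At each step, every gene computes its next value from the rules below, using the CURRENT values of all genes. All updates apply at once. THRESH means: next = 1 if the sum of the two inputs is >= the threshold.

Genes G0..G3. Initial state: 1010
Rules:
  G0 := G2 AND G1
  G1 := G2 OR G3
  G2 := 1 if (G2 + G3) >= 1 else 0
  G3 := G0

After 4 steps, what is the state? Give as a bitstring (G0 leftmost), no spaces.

Step 1: G0=G2&G1=1&0=0 G1=G2|G3=1|0=1 G2=(1+0>=1)=1 G3=G0=1 -> 0111
Step 2: G0=G2&G1=1&1=1 G1=G2|G3=1|1=1 G2=(1+1>=1)=1 G3=G0=0 -> 1110
Step 3: G0=G2&G1=1&1=1 G1=G2|G3=1|0=1 G2=(1+0>=1)=1 G3=G0=1 -> 1111
Step 4: G0=G2&G1=1&1=1 G1=G2|G3=1|1=1 G2=(1+1>=1)=1 G3=G0=1 -> 1111

1111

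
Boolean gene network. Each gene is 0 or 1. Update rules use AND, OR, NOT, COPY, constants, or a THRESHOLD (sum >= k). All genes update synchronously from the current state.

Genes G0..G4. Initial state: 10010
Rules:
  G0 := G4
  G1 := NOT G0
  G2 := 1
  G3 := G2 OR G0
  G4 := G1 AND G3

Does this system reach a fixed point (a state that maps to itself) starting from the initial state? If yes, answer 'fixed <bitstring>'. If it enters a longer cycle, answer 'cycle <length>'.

Answer: cycle 6

Derivation:
Step 0: 10010
Step 1: G0=G4=0 G1=NOT G0=NOT 1=0 G2=1(const) G3=G2|G0=0|1=1 G4=G1&G3=0&1=0 -> 00110
Step 2: G0=G4=0 G1=NOT G0=NOT 0=1 G2=1(const) G3=G2|G0=1|0=1 G4=G1&G3=0&1=0 -> 01110
Step 3: G0=G4=0 G1=NOT G0=NOT 0=1 G2=1(const) G3=G2|G0=1|0=1 G4=G1&G3=1&1=1 -> 01111
Step 4: G0=G4=1 G1=NOT G0=NOT 0=1 G2=1(const) G3=G2|G0=1|0=1 G4=G1&G3=1&1=1 -> 11111
Step 5: G0=G4=1 G1=NOT G0=NOT 1=0 G2=1(const) G3=G2|G0=1|1=1 G4=G1&G3=1&1=1 -> 10111
Step 6: G0=G4=1 G1=NOT G0=NOT 1=0 G2=1(const) G3=G2|G0=1|1=1 G4=G1&G3=0&1=0 -> 10110
Step 7: G0=G4=0 G1=NOT G0=NOT 1=0 G2=1(const) G3=G2|G0=1|1=1 G4=G1&G3=0&1=0 -> 00110
Cycle of length 6 starting at step 1 -> no fixed point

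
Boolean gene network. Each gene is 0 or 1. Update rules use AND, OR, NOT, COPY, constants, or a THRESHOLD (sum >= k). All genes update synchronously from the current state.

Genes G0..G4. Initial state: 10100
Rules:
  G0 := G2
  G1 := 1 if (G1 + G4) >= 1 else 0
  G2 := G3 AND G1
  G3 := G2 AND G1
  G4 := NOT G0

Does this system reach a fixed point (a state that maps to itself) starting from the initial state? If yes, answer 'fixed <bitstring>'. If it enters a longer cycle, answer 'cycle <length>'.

Step 0: 10100
Step 1: G0=G2=1 G1=(0+0>=1)=0 G2=G3&G1=0&0=0 G3=G2&G1=1&0=0 G4=NOT G0=NOT 1=0 -> 10000
Step 2: G0=G2=0 G1=(0+0>=1)=0 G2=G3&G1=0&0=0 G3=G2&G1=0&0=0 G4=NOT G0=NOT 1=0 -> 00000
Step 3: G0=G2=0 G1=(0+0>=1)=0 G2=G3&G1=0&0=0 G3=G2&G1=0&0=0 G4=NOT G0=NOT 0=1 -> 00001
Step 4: G0=G2=0 G1=(0+1>=1)=1 G2=G3&G1=0&0=0 G3=G2&G1=0&0=0 G4=NOT G0=NOT 0=1 -> 01001
Step 5: G0=G2=0 G1=(1+1>=1)=1 G2=G3&G1=0&1=0 G3=G2&G1=0&1=0 G4=NOT G0=NOT 0=1 -> 01001
Fixed point reached at step 4: 01001

Answer: fixed 01001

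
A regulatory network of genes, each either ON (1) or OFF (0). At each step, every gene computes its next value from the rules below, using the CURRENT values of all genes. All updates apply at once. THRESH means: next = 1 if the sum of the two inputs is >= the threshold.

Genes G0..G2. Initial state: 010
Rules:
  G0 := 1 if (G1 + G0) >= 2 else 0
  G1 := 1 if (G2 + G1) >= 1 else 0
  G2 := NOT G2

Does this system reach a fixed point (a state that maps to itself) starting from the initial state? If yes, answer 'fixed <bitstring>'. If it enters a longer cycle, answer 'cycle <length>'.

Answer: cycle 2

Derivation:
Step 0: 010
Step 1: G0=(1+0>=2)=0 G1=(0+1>=1)=1 G2=NOT G2=NOT 0=1 -> 011
Step 2: G0=(1+0>=2)=0 G1=(1+1>=1)=1 G2=NOT G2=NOT 1=0 -> 010
Cycle of length 2 starting at step 0 -> no fixed point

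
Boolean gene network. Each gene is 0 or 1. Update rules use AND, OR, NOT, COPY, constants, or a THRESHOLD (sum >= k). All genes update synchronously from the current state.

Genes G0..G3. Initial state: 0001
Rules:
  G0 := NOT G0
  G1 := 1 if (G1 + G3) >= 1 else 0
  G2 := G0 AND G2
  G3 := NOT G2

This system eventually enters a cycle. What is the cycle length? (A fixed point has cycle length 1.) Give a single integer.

Answer: 2

Derivation:
Step 0: 0001
Step 1: G0=NOT G0=NOT 0=1 G1=(0+1>=1)=1 G2=G0&G2=0&0=0 G3=NOT G2=NOT 0=1 -> 1101
Step 2: G0=NOT G0=NOT 1=0 G1=(1+1>=1)=1 G2=G0&G2=1&0=0 G3=NOT G2=NOT 0=1 -> 0101
Step 3: G0=NOT G0=NOT 0=1 G1=(1+1>=1)=1 G2=G0&G2=0&0=0 G3=NOT G2=NOT 0=1 -> 1101
State from step 3 equals state from step 1 -> cycle length 2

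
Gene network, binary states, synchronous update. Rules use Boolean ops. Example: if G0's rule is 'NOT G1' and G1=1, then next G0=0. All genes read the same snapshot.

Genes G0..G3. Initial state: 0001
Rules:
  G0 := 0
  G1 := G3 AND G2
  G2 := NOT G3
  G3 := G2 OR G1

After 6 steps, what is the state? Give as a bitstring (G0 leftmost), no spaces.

Step 1: G0=0(const) G1=G3&G2=1&0=0 G2=NOT G3=NOT 1=0 G3=G2|G1=0|0=0 -> 0000
Step 2: G0=0(const) G1=G3&G2=0&0=0 G2=NOT G3=NOT 0=1 G3=G2|G1=0|0=0 -> 0010
Step 3: G0=0(const) G1=G3&G2=0&1=0 G2=NOT G3=NOT 0=1 G3=G2|G1=1|0=1 -> 0011
Step 4: G0=0(const) G1=G3&G2=1&1=1 G2=NOT G3=NOT 1=0 G3=G2|G1=1|0=1 -> 0101
Step 5: G0=0(const) G1=G3&G2=1&0=0 G2=NOT G3=NOT 1=0 G3=G2|G1=0|1=1 -> 0001
Step 6: G0=0(const) G1=G3&G2=1&0=0 G2=NOT G3=NOT 1=0 G3=G2|G1=0|0=0 -> 0000

0000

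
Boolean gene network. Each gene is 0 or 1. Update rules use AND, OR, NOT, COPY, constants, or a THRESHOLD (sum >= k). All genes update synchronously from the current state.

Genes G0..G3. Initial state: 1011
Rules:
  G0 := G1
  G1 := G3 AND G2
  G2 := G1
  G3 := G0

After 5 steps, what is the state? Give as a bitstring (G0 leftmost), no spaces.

Step 1: G0=G1=0 G1=G3&G2=1&1=1 G2=G1=0 G3=G0=1 -> 0101
Step 2: G0=G1=1 G1=G3&G2=1&0=0 G2=G1=1 G3=G0=0 -> 1010
Step 3: G0=G1=0 G1=G3&G2=0&1=0 G2=G1=0 G3=G0=1 -> 0001
Step 4: G0=G1=0 G1=G3&G2=1&0=0 G2=G1=0 G3=G0=0 -> 0000
Step 5: G0=G1=0 G1=G3&G2=0&0=0 G2=G1=0 G3=G0=0 -> 0000

0000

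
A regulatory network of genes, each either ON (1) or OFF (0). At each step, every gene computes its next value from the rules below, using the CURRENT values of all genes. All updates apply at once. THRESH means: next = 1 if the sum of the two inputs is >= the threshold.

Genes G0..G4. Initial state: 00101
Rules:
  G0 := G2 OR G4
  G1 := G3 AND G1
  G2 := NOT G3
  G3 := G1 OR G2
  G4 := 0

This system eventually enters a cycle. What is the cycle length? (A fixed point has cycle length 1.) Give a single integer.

Answer: 4

Derivation:
Step 0: 00101
Step 1: G0=G2|G4=1|1=1 G1=G3&G1=0&0=0 G2=NOT G3=NOT 0=1 G3=G1|G2=0|1=1 G4=0(const) -> 10110
Step 2: G0=G2|G4=1|0=1 G1=G3&G1=1&0=0 G2=NOT G3=NOT 1=0 G3=G1|G2=0|1=1 G4=0(const) -> 10010
Step 3: G0=G2|G4=0|0=0 G1=G3&G1=1&0=0 G2=NOT G3=NOT 1=0 G3=G1|G2=0|0=0 G4=0(const) -> 00000
Step 4: G0=G2|G4=0|0=0 G1=G3&G1=0&0=0 G2=NOT G3=NOT 0=1 G3=G1|G2=0|0=0 G4=0(const) -> 00100
Step 5: G0=G2|G4=1|0=1 G1=G3&G1=0&0=0 G2=NOT G3=NOT 0=1 G3=G1|G2=0|1=1 G4=0(const) -> 10110
State from step 5 equals state from step 1 -> cycle length 4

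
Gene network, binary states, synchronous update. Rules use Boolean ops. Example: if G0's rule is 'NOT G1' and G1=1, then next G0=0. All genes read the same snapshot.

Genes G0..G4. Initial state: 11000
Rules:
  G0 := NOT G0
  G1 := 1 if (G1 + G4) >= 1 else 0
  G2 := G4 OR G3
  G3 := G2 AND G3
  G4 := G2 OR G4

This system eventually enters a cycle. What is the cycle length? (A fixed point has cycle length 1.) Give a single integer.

Step 0: 11000
Step 1: G0=NOT G0=NOT 1=0 G1=(1+0>=1)=1 G2=G4|G3=0|0=0 G3=G2&G3=0&0=0 G4=G2|G4=0|0=0 -> 01000
Step 2: G0=NOT G0=NOT 0=1 G1=(1+0>=1)=1 G2=G4|G3=0|0=0 G3=G2&G3=0&0=0 G4=G2|G4=0|0=0 -> 11000
State from step 2 equals state from step 0 -> cycle length 2

Answer: 2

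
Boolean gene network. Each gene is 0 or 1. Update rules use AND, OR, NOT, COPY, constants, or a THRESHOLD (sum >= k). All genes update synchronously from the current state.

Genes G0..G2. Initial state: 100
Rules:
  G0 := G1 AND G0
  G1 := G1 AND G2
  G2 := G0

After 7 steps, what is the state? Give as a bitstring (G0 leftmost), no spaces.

Step 1: G0=G1&G0=0&1=0 G1=G1&G2=0&0=0 G2=G0=1 -> 001
Step 2: G0=G1&G0=0&0=0 G1=G1&G2=0&1=0 G2=G0=0 -> 000
Step 3: G0=G1&G0=0&0=0 G1=G1&G2=0&0=0 G2=G0=0 -> 000
Step 4: G0=G1&G0=0&0=0 G1=G1&G2=0&0=0 G2=G0=0 -> 000
Step 5: G0=G1&G0=0&0=0 G1=G1&G2=0&0=0 G2=G0=0 -> 000
Step 6: G0=G1&G0=0&0=0 G1=G1&G2=0&0=0 G2=G0=0 -> 000
Step 7: G0=G1&G0=0&0=0 G1=G1&G2=0&0=0 G2=G0=0 -> 000

000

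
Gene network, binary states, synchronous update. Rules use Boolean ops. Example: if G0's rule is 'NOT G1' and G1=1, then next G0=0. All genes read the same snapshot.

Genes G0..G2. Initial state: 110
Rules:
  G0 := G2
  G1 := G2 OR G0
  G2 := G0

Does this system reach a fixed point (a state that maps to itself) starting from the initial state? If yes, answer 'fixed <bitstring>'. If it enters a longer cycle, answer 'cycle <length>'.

Answer: cycle 2

Derivation:
Step 0: 110
Step 1: G0=G2=0 G1=G2|G0=0|1=1 G2=G0=1 -> 011
Step 2: G0=G2=1 G1=G2|G0=1|0=1 G2=G0=0 -> 110
Cycle of length 2 starting at step 0 -> no fixed point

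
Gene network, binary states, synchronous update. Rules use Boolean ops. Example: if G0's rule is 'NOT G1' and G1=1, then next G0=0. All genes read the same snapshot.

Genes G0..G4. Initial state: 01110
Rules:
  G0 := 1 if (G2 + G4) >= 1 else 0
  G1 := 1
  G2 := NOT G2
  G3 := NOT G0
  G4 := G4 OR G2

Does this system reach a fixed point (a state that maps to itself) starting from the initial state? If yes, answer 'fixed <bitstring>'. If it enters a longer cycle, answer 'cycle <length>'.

Answer: cycle 2

Derivation:
Step 0: 01110
Step 1: G0=(1+0>=1)=1 G1=1(const) G2=NOT G2=NOT 1=0 G3=NOT G0=NOT 0=1 G4=G4|G2=0|1=1 -> 11011
Step 2: G0=(0+1>=1)=1 G1=1(const) G2=NOT G2=NOT 0=1 G3=NOT G0=NOT 1=0 G4=G4|G2=1|0=1 -> 11101
Step 3: G0=(1+1>=1)=1 G1=1(const) G2=NOT G2=NOT 1=0 G3=NOT G0=NOT 1=0 G4=G4|G2=1|1=1 -> 11001
Step 4: G0=(0+1>=1)=1 G1=1(const) G2=NOT G2=NOT 0=1 G3=NOT G0=NOT 1=0 G4=G4|G2=1|0=1 -> 11101
Cycle of length 2 starting at step 2 -> no fixed point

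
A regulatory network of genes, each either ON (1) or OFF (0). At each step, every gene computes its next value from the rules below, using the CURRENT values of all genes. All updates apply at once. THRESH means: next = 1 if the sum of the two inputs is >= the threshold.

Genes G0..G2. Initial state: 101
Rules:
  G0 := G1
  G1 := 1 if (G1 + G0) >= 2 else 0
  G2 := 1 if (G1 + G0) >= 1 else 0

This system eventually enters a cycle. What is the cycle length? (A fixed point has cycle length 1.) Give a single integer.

Answer: 1

Derivation:
Step 0: 101
Step 1: G0=G1=0 G1=(0+1>=2)=0 G2=(0+1>=1)=1 -> 001
Step 2: G0=G1=0 G1=(0+0>=2)=0 G2=(0+0>=1)=0 -> 000
Step 3: G0=G1=0 G1=(0+0>=2)=0 G2=(0+0>=1)=0 -> 000
State from step 3 equals state from step 2 -> cycle length 1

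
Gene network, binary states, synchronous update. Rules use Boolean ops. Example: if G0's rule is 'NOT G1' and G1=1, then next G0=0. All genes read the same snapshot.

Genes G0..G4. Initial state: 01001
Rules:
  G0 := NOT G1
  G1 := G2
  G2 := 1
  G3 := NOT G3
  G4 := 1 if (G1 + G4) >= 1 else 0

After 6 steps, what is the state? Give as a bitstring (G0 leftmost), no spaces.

Step 1: G0=NOT G1=NOT 1=0 G1=G2=0 G2=1(const) G3=NOT G3=NOT 0=1 G4=(1+1>=1)=1 -> 00111
Step 2: G0=NOT G1=NOT 0=1 G1=G2=1 G2=1(const) G3=NOT G3=NOT 1=0 G4=(0+1>=1)=1 -> 11101
Step 3: G0=NOT G1=NOT 1=0 G1=G2=1 G2=1(const) G3=NOT G3=NOT 0=1 G4=(1+1>=1)=1 -> 01111
Step 4: G0=NOT G1=NOT 1=0 G1=G2=1 G2=1(const) G3=NOT G3=NOT 1=0 G4=(1+1>=1)=1 -> 01101
Step 5: G0=NOT G1=NOT 1=0 G1=G2=1 G2=1(const) G3=NOT G3=NOT 0=1 G4=(1+1>=1)=1 -> 01111
Step 6: G0=NOT G1=NOT 1=0 G1=G2=1 G2=1(const) G3=NOT G3=NOT 1=0 G4=(1+1>=1)=1 -> 01101

01101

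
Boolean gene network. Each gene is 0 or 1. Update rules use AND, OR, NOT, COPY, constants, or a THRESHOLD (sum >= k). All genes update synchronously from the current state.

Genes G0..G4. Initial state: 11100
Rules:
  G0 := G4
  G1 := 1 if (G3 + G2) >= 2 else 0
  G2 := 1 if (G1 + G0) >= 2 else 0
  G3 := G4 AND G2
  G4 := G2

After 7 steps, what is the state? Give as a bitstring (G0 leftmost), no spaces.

Step 1: G0=G4=0 G1=(0+1>=2)=0 G2=(1+1>=2)=1 G3=G4&G2=0&1=0 G4=G2=1 -> 00101
Step 2: G0=G4=1 G1=(0+1>=2)=0 G2=(0+0>=2)=0 G3=G4&G2=1&1=1 G4=G2=1 -> 10011
Step 3: G0=G4=1 G1=(1+0>=2)=0 G2=(0+1>=2)=0 G3=G4&G2=1&0=0 G4=G2=0 -> 10000
Step 4: G0=G4=0 G1=(0+0>=2)=0 G2=(0+1>=2)=0 G3=G4&G2=0&0=0 G4=G2=0 -> 00000
Step 5: G0=G4=0 G1=(0+0>=2)=0 G2=(0+0>=2)=0 G3=G4&G2=0&0=0 G4=G2=0 -> 00000
Step 6: G0=G4=0 G1=(0+0>=2)=0 G2=(0+0>=2)=0 G3=G4&G2=0&0=0 G4=G2=0 -> 00000
Step 7: G0=G4=0 G1=(0+0>=2)=0 G2=(0+0>=2)=0 G3=G4&G2=0&0=0 G4=G2=0 -> 00000

00000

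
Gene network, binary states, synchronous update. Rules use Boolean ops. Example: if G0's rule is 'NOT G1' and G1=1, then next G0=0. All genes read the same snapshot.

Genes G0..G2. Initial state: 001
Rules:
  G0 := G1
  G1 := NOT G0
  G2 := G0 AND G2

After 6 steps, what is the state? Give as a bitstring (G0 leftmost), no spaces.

Step 1: G0=G1=0 G1=NOT G0=NOT 0=1 G2=G0&G2=0&1=0 -> 010
Step 2: G0=G1=1 G1=NOT G0=NOT 0=1 G2=G0&G2=0&0=0 -> 110
Step 3: G0=G1=1 G1=NOT G0=NOT 1=0 G2=G0&G2=1&0=0 -> 100
Step 4: G0=G1=0 G1=NOT G0=NOT 1=0 G2=G0&G2=1&0=0 -> 000
Step 5: G0=G1=0 G1=NOT G0=NOT 0=1 G2=G0&G2=0&0=0 -> 010
Step 6: G0=G1=1 G1=NOT G0=NOT 0=1 G2=G0&G2=0&0=0 -> 110

110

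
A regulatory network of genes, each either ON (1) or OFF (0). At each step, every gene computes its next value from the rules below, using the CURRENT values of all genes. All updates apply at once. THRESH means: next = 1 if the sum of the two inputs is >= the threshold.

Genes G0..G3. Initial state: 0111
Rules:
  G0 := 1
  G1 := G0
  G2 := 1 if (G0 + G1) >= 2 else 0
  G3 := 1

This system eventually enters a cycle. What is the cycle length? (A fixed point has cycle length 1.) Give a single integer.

Answer: 1

Derivation:
Step 0: 0111
Step 1: G0=1(const) G1=G0=0 G2=(0+1>=2)=0 G3=1(const) -> 1001
Step 2: G0=1(const) G1=G0=1 G2=(1+0>=2)=0 G3=1(const) -> 1101
Step 3: G0=1(const) G1=G0=1 G2=(1+1>=2)=1 G3=1(const) -> 1111
Step 4: G0=1(const) G1=G0=1 G2=(1+1>=2)=1 G3=1(const) -> 1111
State from step 4 equals state from step 3 -> cycle length 1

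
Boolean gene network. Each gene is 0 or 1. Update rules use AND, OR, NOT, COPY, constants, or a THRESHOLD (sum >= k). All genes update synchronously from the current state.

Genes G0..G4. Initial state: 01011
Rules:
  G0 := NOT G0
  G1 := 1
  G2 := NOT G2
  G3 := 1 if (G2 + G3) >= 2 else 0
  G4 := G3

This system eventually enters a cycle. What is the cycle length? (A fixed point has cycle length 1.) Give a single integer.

Answer: 2

Derivation:
Step 0: 01011
Step 1: G0=NOT G0=NOT 0=1 G1=1(const) G2=NOT G2=NOT 0=1 G3=(0+1>=2)=0 G4=G3=1 -> 11101
Step 2: G0=NOT G0=NOT 1=0 G1=1(const) G2=NOT G2=NOT 1=0 G3=(1+0>=2)=0 G4=G3=0 -> 01000
Step 3: G0=NOT G0=NOT 0=1 G1=1(const) G2=NOT G2=NOT 0=1 G3=(0+0>=2)=0 G4=G3=0 -> 11100
Step 4: G0=NOT G0=NOT 1=0 G1=1(const) G2=NOT G2=NOT 1=0 G3=(1+0>=2)=0 G4=G3=0 -> 01000
State from step 4 equals state from step 2 -> cycle length 2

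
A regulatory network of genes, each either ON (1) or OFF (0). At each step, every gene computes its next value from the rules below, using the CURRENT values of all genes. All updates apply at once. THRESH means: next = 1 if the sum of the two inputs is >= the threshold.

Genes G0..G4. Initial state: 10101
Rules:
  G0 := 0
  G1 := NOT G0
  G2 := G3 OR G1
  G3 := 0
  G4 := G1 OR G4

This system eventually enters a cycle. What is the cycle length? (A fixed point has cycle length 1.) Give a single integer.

Step 0: 10101
Step 1: G0=0(const) G1=NOT G0=NOT 1=0 G2=G3|G1=0|0=0 G3=0(const) G4=G1|G4=0|1=1 -> 00001
Step 2: G0=0(const) G1=NOT G0=NOT 0=1 G2=G3|G1=0|0=0 G3=0(const) G4=G1|G4=0|1=1 -> 01001
Step 3: G0=0(const) G1=NOT G0=NOT 0=1 G2=G3|G1=0|1=1 G3=0(const) G4=G1|G4=1|1=1 -> 01101
Step 4: G0=0(const) G1=NOT G0=NOT 0=1 G2=G3|G1=0|1=1 G3=0(const) G4=G1|G4=1|1=1 -> 01101
State from step 4 equals state from step 3 -> cycle length 1

Answer: 1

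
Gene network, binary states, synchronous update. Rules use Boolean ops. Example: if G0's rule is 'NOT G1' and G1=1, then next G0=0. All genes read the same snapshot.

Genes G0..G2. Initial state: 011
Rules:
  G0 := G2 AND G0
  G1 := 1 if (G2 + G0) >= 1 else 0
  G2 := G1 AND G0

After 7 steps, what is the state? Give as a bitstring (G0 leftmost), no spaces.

Step 1: G0=G2&G0=1&0=0 G1=(1+0>=1)=1 G2=G1&G0=1&0=0 -> 010
Step 2: G0=G2&G0=0&0=0 G1=(0+0>=1)=0 G2=G1&G0=1&0=0 -> 000
Step 3: G0=G2&G0=0&0=0 G1=(0+0>=1)=0 G2=G1&G0=0&0=0 -> 000
Step 4: G0=G2&G0=0&0=0 G1=(0+0>=1)=0 G2=G1&G0=0&0=0 -> 000
Step 5: G0=G2&G0=0&0=0 G1=(0+0>=1)=0 G2=G1&G0=0&0=0 -> 000
Step 6: G0=G2&G0=0&0=0 G1=(0+0>=1)=0 G2=G1&G0=0&0=0 -> 000
Step 7: G0=G2&G0=0&0=0 G1=(0+0>=1)=0 G2=G1&G0=0&0=0 -> 000

000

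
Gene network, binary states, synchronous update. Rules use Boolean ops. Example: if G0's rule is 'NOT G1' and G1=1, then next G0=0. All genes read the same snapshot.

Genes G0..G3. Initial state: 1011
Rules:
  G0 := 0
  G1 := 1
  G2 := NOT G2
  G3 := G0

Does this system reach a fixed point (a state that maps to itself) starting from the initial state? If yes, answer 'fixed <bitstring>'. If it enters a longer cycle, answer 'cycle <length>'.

Step 0: 1011
Step 1: G0=0(const) G1=1(const) G2=NOT G2=NOT 1=0 G3=G0=1 -> 0101
Step 2: G0=0(const) G1=1(const) G2=NOT G2=NOT 0=1 G3=G0=0 -> 0110
Step 3: G0=0(const) G1=1(const) G2=NOT G2=NOT 1=0 G3=G0=0 -> 0100
Step 4: G0=0(const) G1=1(const) G2=NOT G2=NOT 0=1 G3=G0=0 -> 0110
Cycle of length 2 starting at step 2 -> no fixed point

Answer: cycle 2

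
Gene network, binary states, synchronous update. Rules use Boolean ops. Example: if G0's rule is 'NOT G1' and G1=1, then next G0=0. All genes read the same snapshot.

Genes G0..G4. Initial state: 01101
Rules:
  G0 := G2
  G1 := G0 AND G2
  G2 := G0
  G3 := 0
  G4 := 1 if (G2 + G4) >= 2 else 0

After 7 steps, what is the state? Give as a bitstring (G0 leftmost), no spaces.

Step 1: G0=G2=1 G1=G0&G2=0&1=0 G2=G0=0 G3=0(const) G4=(1+1>=2)=1 -> 10001
Step 2: G0=G2=0 G1=G0&G2=1&0=0 G2=G0=1 G3=0(const) G4=(0+1>=2)=0 -> 00100
Step 3: G0=G2=1 G1=G0&G2=0&1=0 G2=G0=0 G3=0(const) G4=(1+0>=2)=0 -> 10000
Step 4: G0=G2=0 G1=G0&G2=1&0=0 G2=G0=1 G3=0(const) G4=(0+0>=2)=0 -> 00100
Step 5: G0=G2=1 G1=G0&G2=0&1=0 G2=G0=0 G3=0(const) G4=(1+0>=2)=0 -> 10000
Step 6: G0=G2=0 G1=G0&G2=1&0=0 G2=G0=1 G3=0(const) G4=(0+0>=2)=0 -> 00100
Step 7: G0=G2=1 G1=G0&G2=0&1=0 G2=G0=0 G3=0(const) G4=(1+0>=2)=0 -> 10000

10000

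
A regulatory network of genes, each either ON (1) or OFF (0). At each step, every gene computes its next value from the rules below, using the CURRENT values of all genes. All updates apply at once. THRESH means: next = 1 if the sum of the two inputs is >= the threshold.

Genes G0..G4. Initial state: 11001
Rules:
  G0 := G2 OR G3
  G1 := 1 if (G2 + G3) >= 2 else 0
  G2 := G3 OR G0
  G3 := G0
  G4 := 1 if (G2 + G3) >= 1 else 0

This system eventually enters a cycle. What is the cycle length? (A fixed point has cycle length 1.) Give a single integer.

Step 0: 11001
Step 1: G0=G2|G3=0|0=0 G1=(0+0>=2)=0 G2=G3|G0=0|1=1 G3=G0=1 G4=(0+0>=1)=0 -> 00110
Step 2: G0=G2|G3=1|1=1 G1=(1+1>=2)=1 G2=G3|G0=1|0=1 G3=G0=0 G4=(1+1>=1)=1 -> 11101
Step 3: G0=G2|G3=1|0=1 G1=(1+0>=2)=0 G2=G3|G0=0|1=1 G3=G0=1 G4=(1+0>=1)=1 -> 10111
Step 4: G0=G2|G3=1|1=1 G1=(1+1>=2)=1 G2=G3|G0=1|1=1 G3=G0=1 G4=(1+1>=1)=1 -> 11111
Step 5: G0=G2|G3=1|1=1 G1=(1+1>=2)=1 G2=G3|G0=1|1=1 G3=G0=1 G4=(1+1>=1)=1 -> 11111
State from step 5 equals state from step 4 -> cycle length 1

Answer: 1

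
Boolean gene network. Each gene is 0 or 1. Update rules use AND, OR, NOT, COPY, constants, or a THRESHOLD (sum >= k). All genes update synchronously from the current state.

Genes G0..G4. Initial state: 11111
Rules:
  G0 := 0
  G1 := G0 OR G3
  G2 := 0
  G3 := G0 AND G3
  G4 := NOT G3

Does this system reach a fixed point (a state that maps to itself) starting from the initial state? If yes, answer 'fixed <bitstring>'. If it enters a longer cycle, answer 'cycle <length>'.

Step 0: 11111
Step 1: G0=0(const) G1=G0|G3=1|1=1 G2=0(const) G3=G0&G3=1&1=1 G4=NOT G3=NOT 1=0 -> 01010
Step 2: G0=0(const) G1=G0|G3=0|1=1 G2=0(const) G3=G0&G3=0&1=0 G4=NOT G3=NOT 1=0 -> 01000
Step 3: G0=0(const) G1=G0|G3=0|0=0 G2=0(const) G3=G0&G3=0&0=0 G4=NOT G3=NOT 0=1 -> 00001
Step 4: G0=0(const) G1=G0|G3=0|0=0 G2=0(const) G3=G0&G3=0&0=0 G4=NOT G3=NOT 0=1 -> 00001
Fixed point reached at step 3: 00001

Answer: fixed 00001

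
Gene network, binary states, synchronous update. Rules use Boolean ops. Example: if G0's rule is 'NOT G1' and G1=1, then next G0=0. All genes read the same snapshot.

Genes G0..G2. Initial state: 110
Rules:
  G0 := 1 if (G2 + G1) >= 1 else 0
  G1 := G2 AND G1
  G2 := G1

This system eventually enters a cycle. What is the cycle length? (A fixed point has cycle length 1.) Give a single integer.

Step 0: 110
Step 1: G0=(0+1>=1)=1 G1=G2&G1=0&1=0 G2=G1=1 -> 101
Step 2: G0=(1+0>=1)=1 G1=G2&G1=1&0=0 G2=G1=0 -> 100
Step 3: G0=(0+0>=1)=0 G1=G2&G1=0&0=0 G2=G1=0 -> 000
Step 4: G0=(0+0>=1)=0 G1=G2&G1=0&0=0 G2=G1=0 -> 000
State from step 4 equals state from step 3 -> cycle length 1

Answer: 1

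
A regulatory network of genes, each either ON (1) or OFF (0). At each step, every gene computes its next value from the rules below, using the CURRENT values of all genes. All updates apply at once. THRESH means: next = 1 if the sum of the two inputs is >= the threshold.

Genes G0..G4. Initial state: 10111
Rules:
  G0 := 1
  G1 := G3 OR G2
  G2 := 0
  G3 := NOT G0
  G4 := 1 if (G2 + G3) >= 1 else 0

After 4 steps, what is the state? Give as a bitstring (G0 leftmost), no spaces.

Step 1: G0=1(const) G1=G3|G2=1|1=1 G2=0(const) G3=NOT G0=NOT 1=0 G4=(1+1>=1)=1 -> 11001
Step 2: G0=1(const) G1=G3|G2=0|0=0 G2=0(const) G3=NOT G0=NOT 1=0 G4=(0+0>=1)=0 -> 10000
Step 3: G0=1(const) G1=G3|G2=0|0=0 G2=0(const) G3=NOT G0=NOT 1=0 G4=(0+0>=1)=0 -> 10000
Step 4: G0=1(const) G1=G3|G2=0|0=0 G2=0(const) G3=NOT G0=NOT 1=0 G4=(0+0>=1)=0 -> 10000

10000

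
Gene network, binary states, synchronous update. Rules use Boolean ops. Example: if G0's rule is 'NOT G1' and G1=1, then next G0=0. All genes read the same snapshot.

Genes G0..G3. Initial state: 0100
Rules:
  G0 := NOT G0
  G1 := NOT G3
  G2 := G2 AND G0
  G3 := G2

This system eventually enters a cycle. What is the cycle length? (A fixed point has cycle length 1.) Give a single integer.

Step 0: 0100
Step 1: G0=NOT G0=NOT 0=1 G1=NOT G3=NOT 0=1 G2=G2&G0=0&0=0 G3=G2=0 -> 1100
Step 2: G0=NOT G0=NOT 1=0 G1=NOT G3=NOT 0=1 G2=G2&G0=0&1=0 G3=G2=0 -> 0100
State from step 2 equals state from step 0 -> cycle length 2

Answer: 2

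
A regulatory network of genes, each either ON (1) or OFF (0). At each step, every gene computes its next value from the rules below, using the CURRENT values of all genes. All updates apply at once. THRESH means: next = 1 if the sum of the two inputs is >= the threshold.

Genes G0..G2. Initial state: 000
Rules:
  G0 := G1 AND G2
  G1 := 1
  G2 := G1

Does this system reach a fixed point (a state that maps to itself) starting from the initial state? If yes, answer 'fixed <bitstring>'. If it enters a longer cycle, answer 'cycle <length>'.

Step 0: 000
Step 1: G0=G1&G2=0&0=0 G1=1(const) G2=G1=0 -> 010
Step 2: G0=G1&G2=1&0=0 G1=1(const) G2=G1=1 -> 011
Step 3: G0=G1&G2=1&1=1 G1=1(const) G2=G1=1 -> 111
Step 4: G0=G1&G2=1&1=1 G1=1(const) G2=G1=1 -> 111
Fixed point reached at step 3: 111

Answer: fixed 111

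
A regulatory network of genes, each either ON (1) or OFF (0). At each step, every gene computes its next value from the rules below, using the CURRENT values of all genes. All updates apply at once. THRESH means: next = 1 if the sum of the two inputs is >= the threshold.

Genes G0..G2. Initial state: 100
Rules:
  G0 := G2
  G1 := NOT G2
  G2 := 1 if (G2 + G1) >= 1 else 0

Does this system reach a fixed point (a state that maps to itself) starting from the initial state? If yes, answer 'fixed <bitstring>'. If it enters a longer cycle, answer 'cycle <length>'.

Step 0: 100
Step 1: G0=G2=0 G1=NOT G2=NOT 0=1 G2=(0+0>=1)=0 -> 010
Step 2: G0=G2=0 G1=NOT G2=NOT 0=1 G2=(0+1>=1)=1 -> 011
Step 3: G0=G2=1 G1=NOT G2=NOT 1=0 G2=(1+1>=1)=1 -> 101
Step 4: G0=G2=1 G1=NOT G2=NOT 1=0 G2=(1+0>=1)=1 -> 101
Fixed point reached at step 3: 101

Answer: fixed 101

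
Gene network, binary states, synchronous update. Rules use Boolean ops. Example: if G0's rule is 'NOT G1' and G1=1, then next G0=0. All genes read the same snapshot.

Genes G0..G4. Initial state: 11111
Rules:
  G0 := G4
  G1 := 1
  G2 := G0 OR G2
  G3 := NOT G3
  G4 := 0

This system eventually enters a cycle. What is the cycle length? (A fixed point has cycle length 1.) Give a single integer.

Step 0: 11111
Step 1: G0=G4=1 G1=1(const) G2=G0|G2=1|1=1 G3=NOT G3=NOT 1=0 G4=0(const) -> 11100
Step 2: G0=G4=0 G1=1(const) G2=G0|G2=1|1=1 G3=NOT G3=NOT 0=1 G4=0(const) -> 01110
Step 3: G0=G4=0 G1=1(const) G2=G0|G2=0|1=1 G3=NOT G3=NOT 1=0 G4=0(const) -> 01100
Step 4: G0=G4=0 G1=1(const) G2=G0|G2=0|1=1 G3=NOT G3=NOT 0=1 G4=0(const) -> 01110
State from step 4 equals state from step 2 -> cycle length 2

Answer: 2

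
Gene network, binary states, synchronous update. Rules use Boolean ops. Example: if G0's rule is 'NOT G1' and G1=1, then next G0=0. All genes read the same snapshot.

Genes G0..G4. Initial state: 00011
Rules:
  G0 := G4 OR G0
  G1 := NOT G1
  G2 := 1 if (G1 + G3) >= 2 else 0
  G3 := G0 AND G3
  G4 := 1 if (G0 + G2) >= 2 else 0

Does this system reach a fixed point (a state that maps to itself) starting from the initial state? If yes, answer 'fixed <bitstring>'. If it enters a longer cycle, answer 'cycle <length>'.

Answer: cycle 2

Derivation:
Step 0: 00011
Step 1: G0=G4|G0=1|0=1 G1=NOT G1=NOT 0=1 G2=(0+1>=2)=0 G3=G0&G3=0&1=0 G4=(0+0>=2)=0 -> 11000
Step 2: G0=G4|G0=0|1=1 G1=NOT G1=NOT 1=0 G2=(1+0>=2)=0 G3=G0&G3=1&0=0 G4=(1+0>=2)=0 -> 10000
Step 3: G0=G4|G0=0|1=1 G1=NOT G1=NOT 0=1 G2=(0+0>=2)=0 G3=G0&G3=1&0=0 G4=(1+0>=2)=0 -> 11000
Cycle of length 2 starting at step 1 -> no fixed point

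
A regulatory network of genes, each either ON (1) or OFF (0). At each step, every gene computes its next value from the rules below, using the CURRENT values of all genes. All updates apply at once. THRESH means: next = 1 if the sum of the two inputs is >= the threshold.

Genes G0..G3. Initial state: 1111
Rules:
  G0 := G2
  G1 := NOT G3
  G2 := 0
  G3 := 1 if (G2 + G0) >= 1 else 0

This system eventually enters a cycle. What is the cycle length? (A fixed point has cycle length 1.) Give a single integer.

Step 0: 1111
Step 1: G0=G2=1 G1=NOT G3=NOT 1=0 G2=0(const) G3=(1+1>=1)=1 -> 1001
Step 2: G0=G2=0 G1=NOT G3=NOT 1=0 G2=0(const) G3=(0+1>=1)=1 -> 0001
Step 3: G0=G2=0 G1=NOT G3=NOT 1=0 G2=0(const) G3=(0+0>=1)=0 -> 0000
Step 4: G0=G2=0 G1=NOT G3=NOT 0=1 G2=0(const) G3=(0+0>=1)=0 -> 0100
Step 5: G0=G2=0 G1=NOT G3=NOT 0=1 G2=0(const) G3=(0+0>=1)=0 -> 0100
State from step 5 equals state from step 4 -> cycle length 1

Answer: 1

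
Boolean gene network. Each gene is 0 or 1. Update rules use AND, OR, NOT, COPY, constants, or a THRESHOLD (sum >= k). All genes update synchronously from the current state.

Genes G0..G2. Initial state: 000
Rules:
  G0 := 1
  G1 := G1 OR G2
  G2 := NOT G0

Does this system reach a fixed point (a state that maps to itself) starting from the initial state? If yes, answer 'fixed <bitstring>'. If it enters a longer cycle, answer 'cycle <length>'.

Answer: fixed 110

Derivation:
Step 0: 000
Step 1: G0=1(const) G1=G1|G2=0|0=0 G2=NOT G0=NOT 0=1 -> 101
Step 2: G0=1(const) G1=G1|G2=0|1=1 G2=NOT G0=NOT 1=0 -> 110
Step 3: G0=1(const) G1=G1|G2=1|0=1 G2=NOT G0=NOT 1=0 -> 110
Fixed point reached at step 2: 110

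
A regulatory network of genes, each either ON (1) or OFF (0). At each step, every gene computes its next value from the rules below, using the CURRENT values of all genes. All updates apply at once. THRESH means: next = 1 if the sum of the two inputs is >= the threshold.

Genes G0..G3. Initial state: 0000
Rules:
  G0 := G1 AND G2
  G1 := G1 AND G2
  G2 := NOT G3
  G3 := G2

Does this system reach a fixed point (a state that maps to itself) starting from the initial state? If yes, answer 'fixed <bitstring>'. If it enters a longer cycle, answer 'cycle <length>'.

Step 0: 0000
Step 1: G0=G1&G2=0&0=0 G1=G1&G2=0&0=0 G2=NOT G3=NOT 0=1 G3=G2=0 -> 0010
Step 2: G0=G1&G2=0&1=0 G1=G1&G2=0&1=0 G2=NOT G3=NOT 0=1 G3=G2=1 -> 0011
Step 3: G0=G1&G2=0&1=0 G1=G1&G2=0&1=0 G2=NOT G3=NOT 1=0 G3=G2=1 -> 0001
Step 4: G0=G1&G2=0&0=0 G1=G1&G2=0&0=0 G2=NOT G3=NOT 1=0 G3=G2=0 -> 0000
Cycle of length 4 starting at step 0 -> no fixed point

Answer: cycle 4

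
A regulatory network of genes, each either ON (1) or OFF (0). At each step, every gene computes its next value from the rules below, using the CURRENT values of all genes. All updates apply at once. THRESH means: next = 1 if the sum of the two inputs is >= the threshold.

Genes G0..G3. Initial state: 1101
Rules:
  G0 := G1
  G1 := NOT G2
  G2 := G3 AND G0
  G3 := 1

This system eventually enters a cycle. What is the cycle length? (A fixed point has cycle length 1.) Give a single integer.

Answer: 6

Derivation:
Step 0: 1101
Step 1: G0=G1=1 G1=NOT G2=NOT 0=1 G2=G3&G0=1&1=1 G3=1(const) -> 1111
Step 2: G0=G1=1 G1=NOT G2=NOT 1=0 G2=G3&G0=1&1=1 G3=1(const) -> 1011
Step 3: G0=G1=0 G1=NOT G2=NOT 1=0 G2=G3&G0=1&1=1 G3=1(const) -> 0011
Step 4: G0=G1=0 G1=NOT G2=NOT 1=0 G2=G3&G0=1&0=0 G3=1(const) -> 0001
Step 5: G0=G1=0 G1=NOT G2=NOT 0=1 G2=G3&G0=1&0=0 G3=1(const) -> 0101
Step 6: G0=G1=1 G1=NOT G2=NOT 0=1 G2=G3&G0=1&0=0 G3=1(const) -> 1101
State from step 6 equals state from step 0 -> cycle length 6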